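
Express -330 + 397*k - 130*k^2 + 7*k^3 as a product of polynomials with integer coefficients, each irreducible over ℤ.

Trying the rational-root candidates, k = 2 is a root, giving the factor (k - 2) and quotient 7*k^2 - 116*k + 165.
The remaining quadratic factors as (k - 15)(7*k - 11).

(7*k - 11)*(k - 15)*(k - 2)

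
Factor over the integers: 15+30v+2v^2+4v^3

(2v+1)(2v^2+15)

Group as (4v^3+30v) + (2v^2+15) = 2v(2v^2+15) + (2v^2+15).
Both groups share the factor (2v^2+15).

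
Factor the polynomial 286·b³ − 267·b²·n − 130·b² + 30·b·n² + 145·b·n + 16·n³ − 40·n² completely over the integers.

Group: 2·b·(143·b² − 62·b·n − 65·b − 16·n² + 40·n) − n·(143·b² − 62·b·n − 65·b − 16·n² + 40·n); both groups contain (143·b² − 62·b·n − 65·b − 16·n² + 40·n), so (2·b − n) is a factor with cofactor 143·b² − 62·b·n − 65·b − 16·n² + 40·n.
The cofactor groups again: 143·b² − 62·b·n − 65·b − 16·n² + 40·n = 11·b·(13·b − 8·n) + (2·n − 5)·(13·b − 8·n); both groups contain (13·b − 8·n), giving (11·b + 2·n − 5)·(13·b − 8·n).

(11·b + 2·n − 5)·(13·b − 8·n)·(2·b − n)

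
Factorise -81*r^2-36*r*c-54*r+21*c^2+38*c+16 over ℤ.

-(9*r-3*c-2)*(9*r+7*c+8)

Group: -9*r*(9*r-3*c-2) + (-7*c-8)*(9*r-3*c-2); both groups contain (9*r-3*c-2).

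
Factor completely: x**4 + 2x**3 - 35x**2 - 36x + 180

(x + 3)(x + 6)(x - 2)(x - 5)

Testing divisors of the constant over divisors of the leading coefficient, x = 2 is a root, so (x - 2) is a factor; dividing leaves x**3 + 4x**2 - 27x - 90.
Then x = 5 is a root, so (x - 5) divides it; the quotient is x**2 + 9x + 18.
The remaining quadratic factors as (x + 3)(x + 6).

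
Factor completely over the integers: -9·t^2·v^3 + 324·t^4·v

Factor out 9·t^2·v, leaving 36·t^2 - v^2, which is a difference of two squares.

9·t^2·v·(6·t + v)·(6·t - v)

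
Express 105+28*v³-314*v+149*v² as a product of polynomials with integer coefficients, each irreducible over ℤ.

(4*v-5)*(7*v-3)*(v+7)

Trying the rational-root candidates, v = 5/4 is a root, so (4*v-5) is a factor; dividing leaves 7*v²+46*v-21.
The remaining quadratic factors as (7*v-3)(v+7).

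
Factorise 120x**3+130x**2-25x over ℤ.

5x(4x+5)(6x-1)

Pull out the common factor 5x, then factor the remaining trinomial.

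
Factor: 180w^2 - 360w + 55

5(6w - 1)(6w - 11)

Pull out the common factor 5, then factor the remaining trinomial.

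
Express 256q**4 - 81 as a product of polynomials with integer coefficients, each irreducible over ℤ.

(4q + 3)(4q - 3)(16q**2 + 9)

Write as (16q**2)² − (9)², then factor 16q**2 - 9 once more.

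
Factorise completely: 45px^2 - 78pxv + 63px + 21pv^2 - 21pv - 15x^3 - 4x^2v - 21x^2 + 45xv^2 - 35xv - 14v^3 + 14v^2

(5x - 7v + 7)(3x - v)(3p - x - 2v)

Group: 3p(15x^2 - 26xv + 21x + 7v^2 - 7v) + (-x - 2v)(15x^2 - 26xv + 21x + 7v^2 - 7v); both groups contain (15x^2 - 26xv + 21x + 7v^2 - 7v), so (3p - x - 2v) is a factor with cofactor 15x^2 - 26xv + 21x + 7v^2 - 7v.
The cofactor groups again: 15x^2 - 26xv + 21x + 7v^2 - 7v = 3x(5x - 7v + 7) - v(5x - 7v + 7); both groups contain (5x - 7v + 7), giving (3x - v)(5x - 7v + 7).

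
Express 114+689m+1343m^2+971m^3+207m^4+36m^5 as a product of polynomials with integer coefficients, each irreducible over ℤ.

(3m+1)(3m+2)(4m+3)(m^2+4m+19)

Testing divisors of the constant over divisors of the leading coefficient, m = -2/3 is a root, giving the factor (3m+2) and quotient 12m^4+61m^3+283m^2+259m+57.
Continuing, m = -3/4 is a root, so (4m+3) divides it; the quotient is 3m^3+13m^2+61m+19.
Continuing, m = -1/3 is a root, so (3m+1) divides it; the quotient is m^2+4m+19.
The quadratic m^2+4m+19 has discriminant -60 < 0 and is irreducible over ℤ.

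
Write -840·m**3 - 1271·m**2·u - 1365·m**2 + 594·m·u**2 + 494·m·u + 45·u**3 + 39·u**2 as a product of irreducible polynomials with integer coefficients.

Group: 7·m·(-120·m**2 - 233·m·u - 195·m - 15·u**2 - 13·u) - 3·u·(-120·m**2 - 233·m·u - 195·m - 15·u**2 - 13·u); both groups contain (-120·m**2 - 233·m·u - 195·m - 15·u**2 - 13·u), so (7·m - 3·u) is a factor with cofactor -120·m**2 - 233·m·u - 195·m - 15·u**2 - 13·u.
The cofactor groups again: -120·m**2 - 233·m·u - 195·m - 15·u**2 - 13·u = -8·m·(15·m + u) + (-15·u - 13)·(15·m + u); both groups contain (15·m + u), giving -(8·m + 15·u + 13)·(15·m + u).

-(15·m + u)·(7·m - 3·u)·(8·m + 15·u + 13)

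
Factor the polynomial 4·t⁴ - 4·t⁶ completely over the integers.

Factor out 4·t⁴ first: what remains is -t² + 1.
Recognize a difference of squares with the parts 1 and t.

-4·t⁴·(t + 1)·(t - 1)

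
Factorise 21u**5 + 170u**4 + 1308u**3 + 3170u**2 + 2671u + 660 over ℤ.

Trying the rational-root candidates, u = -5/3 is a root, so (3u + 5) divides it; the quotient is 7u**4 + 45u**3 + 361u**2 + 455u + 132.
Continuing, u = -3/7 is a root, so (7u + 3) is a factor; dividing leaves u**3 + 6u**2 + 49u + 44.
Continuing, u = -1 is a root, so (u + 1) divides it; the quotient is u**2 + 5u + 44.
The quadratic u**2 + 5u + 44 has discriminant -151 < 0 and is irreducible over ℤ.

(3u + 5)(7u + 3)(u + 1)(u**2 + 5u + 44)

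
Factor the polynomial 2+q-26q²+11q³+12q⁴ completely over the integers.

(3q-1)(4q+1)(q+2)(q-1)

Among the possible rational roots, q = 1 is a root, so (q-1) is a factor; dividing leaves 12q³+23q²-3q-2.
Then q = -1/4 is a root, giving the factor (4q+1) and quotient 3q²+5q-2.
The remaining quadratic factors as (q+2)(3q-1).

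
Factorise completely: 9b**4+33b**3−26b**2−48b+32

Trying the rational-root candidates, b = −4/3 is a root, giving the factor (3b+4) and quotient 3b**3+7b**2−18b+8.
Next, b = −4 is a root, so (b+4) is a factor; dividing leaves 3b**2−5b+2.
The remaining quadratic factors as (3b−2)(b−1).

(3b+4)(3b−2)(b+4)(b−1)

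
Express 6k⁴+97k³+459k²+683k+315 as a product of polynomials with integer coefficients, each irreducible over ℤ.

By the rational root theorem, k = −1 is a root, giving the factor (k+1) and quotient 6k³+91k²+368k+315.
Next, k = −9 is a root, so (k+9) is a factor; dividing leaves 6k²+37k+35.
The remaining quadratic factors as (k+5)(6k+7).

(6k+7)(k+1)(k+5)(k+9)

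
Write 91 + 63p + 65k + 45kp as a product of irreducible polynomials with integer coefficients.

Group as (45kp + 65k) + (63p + 91) = 5k(9p + 13) + 7(9p + 13).
Both groups share the factor (9p + 13).

(5k + 7)(9p + 13)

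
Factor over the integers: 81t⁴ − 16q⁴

(3t)⁴ − (2q)⁴ = ((3t)² − (2q)²)((3t)² + (2q)²); the first factor splits again, the second (9t² + 4q²) is irreducible.

(3t − 2q)(3t + 2q)(9t² + 4q²)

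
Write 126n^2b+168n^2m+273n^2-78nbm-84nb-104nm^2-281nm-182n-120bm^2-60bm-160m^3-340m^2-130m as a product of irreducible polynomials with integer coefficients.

Group: 7n(18nb+24nm+39n-24bm-12b-32m^2-68m-26) + 5m(18nb+24nm+39n-24bm-12b-32m^2-68m-26); both groups contain (18nb+24nm+39n-24bm-12b-32m^2-68m-26), so (7n+5m) is a factor with cofactor 18nb+24nm+39n-24bm-12b-32m^2-68m-26.
The cofactor groups again: 18nb+24nm+39n-24bm-12b-32m^2-68m-26 = 6b(3n-4m-2) + (8m+13)(3n-4m-2); both groups contain (3n-4m-2), giving (6b+8m+13)(3n-4m-2).

(3n-4m-2)(7n+5m)(6b+8m+13)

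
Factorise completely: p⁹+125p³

p³(p²+5)(p⁴−5p²+25)

Factor out p³ first: what remains is p⁶+125.
Recognize a sum of cubes with the parts p² and 5.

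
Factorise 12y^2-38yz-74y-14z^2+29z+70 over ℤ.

(2y-7z-10)(6y+2z-7)

Group: 6y(2y-7z-10) + (2z-7)(2y-7z-10); both groups contain (2y-7z-10).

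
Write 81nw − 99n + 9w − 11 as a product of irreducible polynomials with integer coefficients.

Group as (81nw − 99n) + (9w − 11) = 9n(9w − 11) + (9w − 11).
Both groups share the factor (9w − 11).

(9n + 1)(9w − 11)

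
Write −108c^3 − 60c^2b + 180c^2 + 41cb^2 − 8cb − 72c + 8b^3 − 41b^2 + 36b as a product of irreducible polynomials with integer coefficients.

−(2c − b)(9c + 8b − 9)(6c + b − 4)

Group: 2c(−54c^2 − 57cb + 90c − 8b^2 + 41b − 36) − b(−54c^2 − 57cb + 90c − 8b^2 + 41b − 36); both groups contain (−54c^2 − 57cb + 90c − 8b^2 + 41b − 36), so (2c − b) is a factor with cofactor −54c^2 − 57cb + 90c − 8b^2 + 41b − 36.
The cofactor groups again: −54c^2 − 57cb + 90c − 8b^2 + 41b − 36 = −9c(6c + b − 4) + (−8b + 9)(6c + b − 4); both groups contain (6c + b − 4), giving −(9c + 8b − 9)(6c + b − 4).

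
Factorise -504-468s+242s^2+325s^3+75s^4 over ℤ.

Testing divisors of the constant over divisors of the leading coefficient, s = 6/5 is a root, so (5s-6) is a factor; dividing leaves 15s^3+83s^2+148s+84.
Continuing, s = -2 is a root, so (s+2) is a factor; dividing leaves 15s^2+53s+42.
The remaining quadratic factors as (3s+7)(5s+6).

(3s+7)(5s+6)(5s-6)(s+2)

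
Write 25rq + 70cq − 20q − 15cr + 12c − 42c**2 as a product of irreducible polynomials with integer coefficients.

−(14c + 5r − 4)(3c − 5q)

Group: −3c(14c + 5r − 4) + 5q(14c + 5r − 4); both groups contain (14c + 5r − 4).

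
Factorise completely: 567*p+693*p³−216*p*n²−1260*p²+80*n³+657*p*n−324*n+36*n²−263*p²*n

(11*p−4*n−9)*(7*p−4*n)*(9*p+5*n−9)

Group: 11*p*(63*p²−p*n−63*p−20*n²+36*n) + (−4*n−9)*(63*p²−p*n−63*p−20*n²+36*n); both groups contain (63*p²−p*n−63*p−20*n²+36*n), so (11*p−4*n−9) is a factor with cofactor 63*p²−p*n−63*p−20*n²+36*n.
The cofactor groups again: 63*p²−p*n−63*p−20*n²+36*n = 7*p*(9*p+5*n−9) − 4*n*(9*p+5*n−9); both groups contain (9*p+5*n−9), giving (7*p−4*n)*(9*p+5*n−9).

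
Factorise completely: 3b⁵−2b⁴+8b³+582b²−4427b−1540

(3b+1)(b+7)(b−5)(b²−3b+44)

Testing divisors of the constant over divisors of the leading coefficient, b = −7 is a root, so (b+7) divides it; the quotient is 3b⁴−23b³+169b²−601b−220.
Then b = 5 is a root, so (b−5) divides it; the quotient is 3b³−8b²+129b+44.
Then b = −1/3 is a root, so (3b+1) divides it; the quotient is b²−3b+44.
The quadratic b²−3b+44 has discriminant −167 < 0 and is irreducible over ℤ.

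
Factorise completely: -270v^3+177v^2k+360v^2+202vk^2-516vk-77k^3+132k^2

-(10v-11k)(3v-k)(9v+7k-12)

Group: 10v(-27v^2-12vk+36v+7k^2-12k) - 11k(-27v^2-12vk+36v+7k^2-12k); both groups contain (-27v^2-12vk+36v+7k^2-12k), so (10v-11k) is a factor with cofactor -27v^2-12vk+36v+7k^2-12k.
The cofactor groups again: -27v^2-12vk+36v+7k^2-12k = -3v(9v+7k-12) + k(9v+7k-12); both groups contain (9v+7k-12), giving -(3v-k)(9v+7k-12).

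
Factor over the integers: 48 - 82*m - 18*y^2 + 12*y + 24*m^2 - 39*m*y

Group: 3*m*(8*m + 3*y - 6) + (-6*y - 8)*(8*m + 3*y - 6); both groups contain (8*m + 3*y - 6).

(3*m - 6*y - 8)*(8*m + 3*y - 6)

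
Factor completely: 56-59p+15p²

Need a pair with product 15·56 = 840 and sum -59: that's -35 and -24.
Split the middle term: 15p²-35p - 24p+56 = 5p(3p-7) - 8(3p-7).

(3p-7)(5p-8)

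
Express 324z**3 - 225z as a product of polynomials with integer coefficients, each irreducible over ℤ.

9z(6z + 5)(6z - 5)

Factor out 9z, leaving 36z**2 - 25, which is a difference of two squares.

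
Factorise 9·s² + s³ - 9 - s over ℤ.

(s + 1)·(s + 9)·(s - 1)

Trying the rational-root candidates, s = -1 is a root, so (s + 1) divides it; the quotient is s² + 8·s - 9.
The remaining quadratic factors as (s + 9)(s - 1).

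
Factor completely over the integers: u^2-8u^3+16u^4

Pull out the common factor u^2, leaving 16u^2-8u+1.
Recognize a perfect-square trinomial with the parts 1 and 4u.

u^2(4u-1)^2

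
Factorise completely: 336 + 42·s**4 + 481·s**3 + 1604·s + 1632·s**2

(6·s + 7)·(7·s + 2)·(s + 4)·(s + 6)

Among the possible rational roots, s = −4 is a root, so (s + 4) divides it; the quotient is 42·s**3 + 313·s**2 + 380·s + 84.
Next, s = −6 is a root, so (s + 6) is a factor; dividing leaves 42·s**2 + 61·s + 14.
The remaining quadratic factors as (6·s + 7)(7·s + 2).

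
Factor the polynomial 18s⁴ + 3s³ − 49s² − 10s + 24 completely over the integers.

By the rational root theorem, s = −1 is a root, so (s + 1) divides it; the quotient is 18s³ − 15s² − 34s + 24.
Next, s = −4/3 is a root, giving the factor (3s + 4) and quotient 6s² − 13s + 6.
The remaining quadratic factors as (2s − 3)(3s − 2).

(2s − 3)(3s + 4)(3s − 2)(s + 1)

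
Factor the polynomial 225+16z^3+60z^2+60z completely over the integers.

Group as (16z^3+60z) + (60z^2+225) = 4z(4z^2+15) + 15(4z^2+15).
Both groups share the factor (4z^2+15).

(4z+15)(4z^2+15)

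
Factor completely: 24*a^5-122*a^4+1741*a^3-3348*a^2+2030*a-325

(4*a-1)*(6*a-5)*(a-1)*(a^2-3*a+65)

Trying the rational-root candidates, a = 1/4 is a root, so (4*a-1) divides it; the quotient is 6*a^4-29*a^3+428*a^2-730*a+325.
Continuing, a = 5/6 is a root, so (6*a-5) is a factor; dividing leaves a^3-4*a^2+68*a-65.
Continuing, a = 1 is a root, giving the factor (a-1) and quotient a^2-3*a+65.
The quadratic a^2-3*a+65 has discriminant -251 < 0 and is irreducible over ℤ.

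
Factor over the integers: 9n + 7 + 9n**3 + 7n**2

Group as (9n**3 + 9n) + (7n**2 + 7) = 9n(n**2 + 1) + 7(n**2 + 1).
Both groups share the factor (n**2 + 1).

(9n + 7)(n**2 + 1)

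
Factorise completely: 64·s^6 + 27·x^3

Recognize a sum of cubes with the parts 4·s^2 and 3·x.

(4·s^2 + 3·x)·(16·s^4 − 12·s^2·x + 9·x^2)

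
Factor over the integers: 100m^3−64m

4m(5m+4)(5m−4)

Every term has a factor of 4m. Then 25m^2−16 = (5m)² − (4)².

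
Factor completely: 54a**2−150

Every term has a factor of 6. Then 9a**2−25 = (3a)² − (5)².

6(3a+5)(3a−5)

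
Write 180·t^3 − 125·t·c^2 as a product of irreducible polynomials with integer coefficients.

Every term has a factor of 5·t. Then 36·t^2 − 25·c^2 = (6·t)² − (5·c)².

5·t·(6·t − 5·c)·(6·t + 5·c)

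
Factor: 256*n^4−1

(4*n+1)*(4*n−1)*(16*n^2+1)

Write as (16*n^2)² − (1)², then factor 16*n^2−1 once more.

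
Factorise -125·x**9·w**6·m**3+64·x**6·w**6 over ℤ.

Factor out x**6·w**6 first: what remains is -125·x**3·m**3+64.
Recognize a difference of cubes with the parts 4 and 5·x·m.

-w**6·x**6·(5·x·m-4)·(25·x**2·m**2+20·x·m+16)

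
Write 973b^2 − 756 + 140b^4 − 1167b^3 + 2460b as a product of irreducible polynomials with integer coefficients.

Among the possible rational roots, b = 2/7 is a root, so (7b − 2) is a factor; dividing leaves 20b^3 − 161b^2 + 93b + 378.
Then b = −6/5 is a root, so (5b + 6) is a factor; dividing leaves 4b^2 − 37b + 63.
The remaining quadratic factors as (b − 7)(4b − 9).

(4b − 9)(5b + 6)(7b − 2)(b − 7)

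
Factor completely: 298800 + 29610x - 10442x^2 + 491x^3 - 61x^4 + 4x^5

(4x + 15)(x - 15)(x - 8)(x^2 + 4x + 166)

Testing divisors of the constant over divisors of the leading coefficient, x = 15 is a root, giving the factor (x - 15) and quotient 4x^4 - x^3 + 476x^2 - 3302x - 19920.
Next, x = -15/4 is a root, so (4x + 15) divides it; the quotient is x^3 - 4x^2 + 134x - 1328.
Continuing, x = 8 is a root, so (x - 8) is a factor; dividing leaves x^2 + 4x + 166.
The quadratic x^2 + 4x + 166 has discriminant -648 < 0 and is irreducible over ℤ.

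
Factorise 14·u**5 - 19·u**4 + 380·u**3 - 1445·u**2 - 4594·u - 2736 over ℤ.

(2·u - 9)·(7·u + 8)·(u + 1)·(u**2 + u + 38)

Trying the rational-root candidates, u = -1 is a root, giving the factor (u + 1) and quotient 14·u**4 - 33·u**3 + 413·u**2 - 1858·u - 2736.
Continuing, u = -8/7 is a root, so (7·u + 8) divides it; the quotient is 2·u**3 - 7·u**2 + 67·u - 342.
Continuing, u = 9/2 is a root, so (2·u - 9) divides it; the quotient is u**2 + u + 38.
The quadratic u**2 + u + 38 has discriminant -151 < 0 and is irreducible over ℤ.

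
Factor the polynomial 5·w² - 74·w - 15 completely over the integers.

(5·w + 1)·(w - 15)

Need a pair with product 5·(-15) = -75 and sum -74: that's -75 and 1.
Split the middle term: 5·w² - 75·w + w - 15 = 5·w·(w - 15) + (w - 15).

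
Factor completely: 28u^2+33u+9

(4u+3)(7u+3)

Need a pair with product 28·9 = 252 and sum 33: that's 21 and 12.
Split the middle term: 28u^2+21u + 12u+9 = 7u(4u+3) + 3(4u+3).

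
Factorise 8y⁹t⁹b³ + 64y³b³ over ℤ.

Pull out the common factor 8y³b³, leaving y⁶t⁹ + 8.
Recognize a sum of cubes with the parts 2 and y²t³.

8b³y³(y²t³ + 2)(y⁴t⁶ - 2y²t³ + 4)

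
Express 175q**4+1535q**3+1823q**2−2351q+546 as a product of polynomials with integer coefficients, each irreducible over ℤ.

(5q+13)(5q−2)(7q−3)(q+7)

Trying the rational-root candidates, q = −13/5 is a root, so (5q+13) divides it; the quotient is 35q**3+216q**2−197q+42.
Continuing, q = 2/5 is a root, so (5q−2) is a factor; dividing leaves 7q**2+46q−21.
The remaining quadratic factors as (7q−3)(q+7).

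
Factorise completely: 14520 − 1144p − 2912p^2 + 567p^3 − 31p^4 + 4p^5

(4p − 11)(p + 2)(p − 5)(p^2 − 2p + 132)

Among the possible rational roots, p = 11/4 is a root, so (4p − 11) divides it; the quotient is p^4 − 5p^3 + 128p^2 − 376p − 1320.
Continuing, p = −2 is a root, so (p + 2) divides it; the quotient is p^3 − 7p^2 + 142p − 660.
Then p = 5 is a root, so (p − 5) is a factor; dividing leaves p^2 − 2p + 132.
The quadratic p^2 − 2p + 132 has discriminant −524 < 0 and is irreducible over ℤ.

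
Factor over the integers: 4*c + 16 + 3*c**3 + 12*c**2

(c + 4)*(3*c**2 + 4)

Group as (3*c**3 + 4*c) + (12*c**2 + 16) = c*(3*c**2 + 4) + 4*(3*c**2 + 4).
Both groups share the factor (3*c**2 + 4).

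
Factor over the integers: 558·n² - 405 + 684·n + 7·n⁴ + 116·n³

Trying the rational-root candidates, n = -5 is a root, giving the factor (n + 5) and quotient 7·n³ + 81·n² + 153·n - 81.
Next, n = -3 is a root, giving the factor (n + 3) and quotient 7·n² + 60·n - 27.
The remaining quadratic factors as (n + 9)(7·n - 3).

(7·n - 3)·(n + 3)·(n + 5)·(n + 9)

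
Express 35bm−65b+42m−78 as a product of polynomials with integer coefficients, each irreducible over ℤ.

Group as (35bm−65b) + (42m−78) = 5b(7m−13) + 6(7m−13).
Both groups share the factor (7m−13).

(5b+6)(7m−13)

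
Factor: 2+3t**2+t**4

(t**2+1)(t**2+2)

Substitute u = t**2 to get a quadratic in u, then factor.
t**2+2 is irreducible over ℤ (always positive, so no real roots).
t**2+1 is irreducible over ℤ (sum of squares).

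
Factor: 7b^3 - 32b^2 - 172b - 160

(7b + 10)(b + 2)(b - 8)

Testing divisors of the constant over divisors of the leading coefficient, b = 8 is a root, so (b - 8) is a factor; dividing leaves 7b^2 + 24b + 20.
The remaining quadratic factors as (b + 2)(7b + 10).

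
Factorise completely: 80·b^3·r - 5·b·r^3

5·b·r·(4·b + r)·(4·b - r)

Every term has a factor of 5·b·r. Then 16·b^2 - r^2 = (4·b)² − (r)².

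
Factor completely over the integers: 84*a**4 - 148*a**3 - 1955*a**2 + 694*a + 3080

(2*a - 11)*(6*a + 7)*(7*a - 10)*(a + 4)

Trying the rational-root candidates, a = 11/2 is a root, giving the factor (2*a - 11) and quotient 42*a**3 + 157*a**2 - 114*a - 280.
Continuing, a = 10/7 is a root, so (7*a - 10) divides it; the quotient is 6*a**2 + 31*a + 28.
The remaining quadratic factors as (a + 4)(6*a + 7).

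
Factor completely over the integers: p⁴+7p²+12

Substitute u = p² to get a quadratic in u, then factor.
p²+3 is irreducible over ℤ (always positive, so no real roots).
p²+4 is irreducible over ℤ (sum of squares).

(p²+3)(p²+4)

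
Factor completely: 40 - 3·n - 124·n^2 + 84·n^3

(2·n + 1)·(6·n - 5)·(7·n - 8)

By the rational root theorem, n = 8/7 is a root, so (7·n - 8) is a factor; dividing leaves 12·n^2 - 4·n - 5.
The remaining quadratic factors as (6·n - 5)(2·n + 1).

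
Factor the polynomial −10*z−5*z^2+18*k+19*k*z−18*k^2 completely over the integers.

Group: −9*k*(2*k−z−2) + 5*z*(2*k−z−2); both groups contain (2*k−z−2).

−(2*k−z−2)*(9*k−5*z)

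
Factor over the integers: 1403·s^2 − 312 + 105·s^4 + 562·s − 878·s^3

(3·s − 1)·(5·s − 13)·(7·s + 4)·(s − 6)

By the rational root theorem, s = 13/5 is a root, giving the factor (5·s − 13) and quotient 21·s^3 − 121·s^2 − 34·s + 24.
Continuing, s = 1/3 is a root, so (3·s − 1) divides it; the quotient is 7·s^2 − 38·s − 24.
The remaining quadratic factors as (7·s + 4)(s − 6).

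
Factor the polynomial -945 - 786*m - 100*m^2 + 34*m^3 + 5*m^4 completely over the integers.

By the rational root theorem, m = 5 is a root, so (m - 5) is a factor; dividing leaves 5*m^3 + 59*m^2 + 195*m + 189.
Then m = -9/5 is a root, so (5*m + 9) is a factor; dividing leaves m^2 + 10*m + 21.
The remaining quadratic factors as (m + 3)(m + 7).

(5*m + 9)*(m + 3)*(m + 7)*(m - 5)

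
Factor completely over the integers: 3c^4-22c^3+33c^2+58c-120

(3c+5)(c-2)(c-3)(c-4)

Trying the rational-root candidates, c = 3 is a root, giving the factor (c-3) and quotient 3c^3-13c^2-6c+40.
Next, c = 4 is a root, so (c-4) is a factor; dividing leaves 3c^2-c-10.
The remaining quadratic factors as (c-2)(3c+5).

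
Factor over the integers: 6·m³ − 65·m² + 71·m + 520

(6·m + 13)·(m − 5)·(m − 8)

Testing divisors of the constant over divisors of the leading coefficient, m = 5 is a root, so (m − 5) divides it; the quotient is 6·m² − 35·m − 104.
The remaining quadratic factors as (m − 8)(6·m + 13).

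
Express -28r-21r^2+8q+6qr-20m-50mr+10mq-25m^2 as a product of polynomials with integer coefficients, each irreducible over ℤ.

-(5m+3r+4)(5m-2q+7r)

Group: -5m(5m+3r+4) + (2q-7r)(5m+3r+4); both groups contain (5m+3r+4).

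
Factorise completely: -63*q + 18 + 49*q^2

Need a pair with product 49·18 = 882 and sum -63: that's -42 and -21.
Split the middle term: 49*q^2 - 42*q - 21*q + 18 = 7*q*(7*q - 6) - 3*(7*q - 6).

(7*q - 3)*(7*q - 6)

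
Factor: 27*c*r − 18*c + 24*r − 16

Group as (27*c*r − 18*c) + (24*r − 16) = 9*c*(3*r − 2) + 8*(3*r − 2).
Both groups share the factor (3*r − 2).

(3*r − 2)*(9*c + 8)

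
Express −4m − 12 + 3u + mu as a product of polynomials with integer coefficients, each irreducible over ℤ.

(m + 3)(u − 4)

Group as (mu − 4m) + (3u − 12) = m(u − 4) + 3(u − 4).
Both groups share the factor (u − 4).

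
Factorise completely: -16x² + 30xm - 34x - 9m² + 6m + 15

-(2x - 3m + 5)(8x - 3m - 3)

Group: -2x(8x - 3m - 3) + (3m - 5)(8x - 3m - 3); both groups contain (8x - 3m - 3).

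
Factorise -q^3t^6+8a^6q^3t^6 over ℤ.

Factor out q^3t^6 first: what remains is 8a^6-1.
Recognize a difference of cubes with the parts 2a^2 and 1.

q^3t^6(2a^2-1)(4a^4+2a^2+1)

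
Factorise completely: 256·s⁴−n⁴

Difference of squares twice: with A = 4·s and B = n, A⁴ − B⁴ = (A² − B²)(A² + B²), and A² − B² factors again.

(4·s−n)·(4·s+n)·(16·s²+n²)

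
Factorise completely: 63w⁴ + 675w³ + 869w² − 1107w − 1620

By the rational root theorem, w = −5/3 is a root, so (3w + 5) divides it; the quotient is 21w³ + 190w² − 27w − 324.
Continuing, w = −4/3 is a root, so (3w + 4) divides it; the quotient is 7w² + 54w − 81.
The remaining quadratic factors as (w + 9)(7w − 9).

(3w + 4)(3w + 5)(7w − 9)(w + 9)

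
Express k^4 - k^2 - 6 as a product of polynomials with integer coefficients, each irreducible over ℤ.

(k^2 + 2)·(k^2 - 3)

Substitute u = k^2 to get a quadratic in u, then factor.
k^2 + 2 is irreducible over ℤ (always positive, so no real roots).
k^2 - 3 is irreducible over ℤ (3 is not a perfect square).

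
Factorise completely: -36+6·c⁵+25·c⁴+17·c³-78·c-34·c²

(2·c-3)·(3·c+2)·(c+3)·(c²+2·c+2)

By the rational root theorem, c = 3/2 is a root, so (2·c-3) is a factor; dividing leaves 3·c⁴+17·c³+34·c²+34·c+12.
Continuing, c = -3 is a root, giving the factor (c+3) and quotient 3·c³+8·c²+10·c+4.
Continuing, c = -2/3 is a root, giving the factor (3·c+2) and quotient c²+2·c+2.
The quadratic c²+2·c+2 has discriminant -4 < 0 and is irreducible over ℤ.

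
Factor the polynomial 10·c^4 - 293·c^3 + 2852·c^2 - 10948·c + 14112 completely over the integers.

Testing divisors of the constant over divisors of the leading coefficient, c = 14 is a root, giving the factor (c - 14) and quotient 10·c^3 - 153·c^2 + 710·c - 1008.
Then c = 8 is a root, giving the factor (c - 8) and quotient 10·c^2 - 73·c + 126.
The remaining quadratic factors as (5·c - 14)(2·c - 9).

(2·c - 9)·(5·c - 14)·(c - 14)·(c - 8)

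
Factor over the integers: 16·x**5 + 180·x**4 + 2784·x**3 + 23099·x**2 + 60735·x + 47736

(2·x + 13)·(2·x + 3)·(4·x + 9)·(x**2 + x + 136)

Testing divisors of the constant over divisors of the leading coefficient, x = -3/2 is a root, so (2·x + 3) is a factor; dividing leaves 8·x**4 + 78·x**3 + 1275·x**2 + 9637·x + 15912.
Continuing, x = -13/2 is a root, so (2·x + 13) divides it; the quotient is 4·x**3 + 13·x**2 + 553·x + 1224.
Next, x = -9/4 is a root, giving the factor (4·x + 9) and quotient x**2 + x + 136.
The quadratic x**2 + x + 136 has discriminant -543 < 0 and is irreducible over ℤ.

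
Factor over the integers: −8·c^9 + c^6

−c^6·(2·c − 1)·(4·c^2 + 2·c + 1)

Pull out the common factor c^6, leaving −8·c^3 + 1.
Recognize a difference of cubes with the parts 1 and 2·c.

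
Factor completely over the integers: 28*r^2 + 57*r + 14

Need a pair with product 28·14 = 392 and sum 57: that's 8 and 49.
Split the middle term: 28*r^2 + 8*r + 49*r + 14 = 4*r*(7*r + 2) + 7*(7*r + 2).

(4*r + 7)*(7*r + 2)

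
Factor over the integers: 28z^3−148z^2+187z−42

Among the possible rational roots, z = 3/2 is a root, giving the factor (2z−3) and quotient 14z^2−53z+14.
The remaining quadratic factors as (7z−2)(2z−7).

(2z−3)(2z−7)(7z−2)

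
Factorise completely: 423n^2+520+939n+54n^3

Trying the rational-root candidates, n = -13/3 is a root, so (3n+13) is a factor; dividing leaves 18n^2+63n+40.
The remaining quadratic factors as (3n+8)(6n+5).

(3n+13)(3n+8)(6n+5)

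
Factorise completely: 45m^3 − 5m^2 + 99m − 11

Group as (45m^3 + 99m) + (−5m^2 − 11) = 9m(5m^2 + 11) − (5m^2 + 11).
Both groups share the factor (5m^2 + 11).

(9m − 1)(5m^2 + 11)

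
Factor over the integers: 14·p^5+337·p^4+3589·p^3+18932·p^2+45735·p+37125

(2·p+9)·(7·p+11)·(p+5)·(p^2+13·p+75)

By the rational root theorem, p = -9/2 is a root, giving the factor (2·p+9) and quotient 7·p^4+137·p^3+1178·p^2+4165·p+4125.
Then p = -11/7 is a root, so (7·p+11) divides it; the quotient is p^3+18·p^2+140·p+375.
Then p = -5 is a root, giving the factor (p+5) and quotient p^2+13·p+75.
The quadratic p^2+13·p+75 has discriminant -131 < 0 and is irreducible over ℤ.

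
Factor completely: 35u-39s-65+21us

Group as (21us+35u) + (-39s-65) = 7u(3s+5) - 13(3s+5).
Both groups share the factor (3s+5).

(3s+5)(7u-13)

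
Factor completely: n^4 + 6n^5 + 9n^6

n^4(3n + 1)^2

Pull out the common factor n^4, leaving 9n^2 + 6n + 1.
Recognize a perfect-square trinomial with the parts 1 and 3n.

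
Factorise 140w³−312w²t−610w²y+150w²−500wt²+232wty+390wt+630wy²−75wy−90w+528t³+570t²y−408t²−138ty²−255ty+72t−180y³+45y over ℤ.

Group: 7w(20w²−76wt−70wy+30w+48t²+78ty−24t+30y²−15y) + (11t−6y−3)(20w²−76wt−70wy+30w+48t²+78ty−24t+30y²−15y); both groups contain (20w²−76wt−70wy+30w+48t²+78ty−24t+30y²−15y), so (7w+11t−6y−3) is a factor with cofactor 20w²−76wt−70wy+30w+48t²+78ty−24t+30y²−15y.
The cofactor groups again: 20w²−76wt−70wy+30w+48t²+78ty−24t+30y²−15y = 2w(10w−8t−5y) + (−6t−6y+3)(10w−8t−5y); both groups contain (10w−8t−5y), giving (2w−6t−6y+3)(10w−8t−5y).

(2w−6t−6y+3)(10w−8t−5y)(7w+11t−6y−3)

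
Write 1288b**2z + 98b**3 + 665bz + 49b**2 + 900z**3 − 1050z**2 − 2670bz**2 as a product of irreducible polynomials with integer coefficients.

Group: 14b(7b**2 + 95bz − 150z**2) + (−6z + 7)(7b**2 + 95bz − 150z**2); both groups contain (7b**2 + 95bz − 150z**2), so (14b − 6z + 7) is a factor with cofactor 7b**2 + 95bz − 150z**2.
The cofactor groups again: 7b**2 + 95bz − 150z**2 = 7b(b + 15z) − 10z(b + 15z); both groups contain (b + 15z), giving (7b − 10z)(b + 15z).

(14b − 6z + 7)(7b − 10z)(b + 15z)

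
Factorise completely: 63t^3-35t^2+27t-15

(9t-5)(7t^2+3)

Group as (63t^3+27t) + (-35t^2-15) = 9t(7t^2+3) - 5(7t^2+3).
Both groups share the factor (7t^2+3).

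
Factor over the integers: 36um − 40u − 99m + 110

Group as (36um − 40u) + (−99m + 110) = 4u(9m − 10) − 11(9m − 10).
Both groups share the factor (9m − 10).

(4u − 11)(9m − 10)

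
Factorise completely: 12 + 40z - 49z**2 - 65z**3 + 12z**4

(3z - 2)(4z + 1)(z + 1)(z - 6)

By the rational root theorem, z = 6 is a root, so (z - 6) divides it; the quotient is 12z**3 + 7z**2 - 7z - 2.
Next, z = -1 is a root, giving the factor (z + 1) and quotient 12z**2 - 5z - 2.
The remaining quadratic factors as (4z + 1)(3z - 2).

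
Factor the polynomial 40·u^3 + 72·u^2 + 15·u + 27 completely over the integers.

(5·u + 9)·(8·u^2 + 3)

Group as (40·u^3 + 15·u) + (72·u^2 + 27) = 5·u·(8·u^2 + 3) + 9·(8·u^2 + 3).
Both groups share the factor (8·u^2 + 3).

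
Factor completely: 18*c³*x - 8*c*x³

Pull out the common factor 2*c*x; 9*c² - 4*x² is a difference of squares.

2*c*x*(3*c + 2*x)*(3*c - 2*x)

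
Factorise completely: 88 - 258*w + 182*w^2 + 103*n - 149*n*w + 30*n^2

(5*n - 14*w + 8)*(6*n - 13*w + 11)

Group: 5*n*(6*n - 13*w + 11) + (-14*w + 8)*(6*n - 13*w + 11); both groups contain (6*n - 13*w + 11).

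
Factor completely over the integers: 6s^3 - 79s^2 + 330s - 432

(2s - 9)(3s - 8)(s - 6)

Testing divisors of the constant over divisors of the leading coefficient, s = 9/2 is a root, so (2s - 9) divides it; the quotient is 3s^2 - 26s + 48.
The remaining quadratic factors as (s - 6)(3s - 8).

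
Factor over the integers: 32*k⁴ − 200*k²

Pull out the common factor 8*k²; 4*k² − 25 is a difference of squares.

8*k²*(2*k + 5)*(2*k − 5)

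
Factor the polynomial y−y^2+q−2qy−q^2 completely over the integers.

−(q+y)(q+y−1)

Group: −q(q+y) + (−y+1)(q+y); both groups contain (q+y).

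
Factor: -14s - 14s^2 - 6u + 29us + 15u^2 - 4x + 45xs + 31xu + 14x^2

Group: 7x(2x + 3u + 7s) + (5u - 2s - 2)(2x + 3u + 7s); both groups contain (2x + 3u + 7s).

(7x + 5u - 2s - 2)(2x + 3u + 7s)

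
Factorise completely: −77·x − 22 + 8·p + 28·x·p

(4·p − 11)·(7·x + 2)

Group as (28·x·p − 77·x) + (8·p − 22) = 7·x·(4·p − 11) + 2·(4·p − 11).
Both groups share the factor (4·p − 11).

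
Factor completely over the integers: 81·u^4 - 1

Write as (9·u^2)² − (1)², then factor 9·u^2 - 1 once more.

(3·u + 1)·(3·u - 1)·(9·u^2 + 1)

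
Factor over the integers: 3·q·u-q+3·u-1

Group as (3·q·u-q) + (3·u-1) = q·(3·u-1) + (3·u-1).
Both groups share the factor (3·u-1).

(3·u-1)·(q+1)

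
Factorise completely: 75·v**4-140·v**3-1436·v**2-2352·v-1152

(3·v+4)·(5·v+6)·(5·v+8)·(v-6)

Testing divisors of the constant over divisors of the leading coefficient, v = 6 is a root, so (v-6) divides it; the quotient is 75·v**3+310·v**2+424·v+192.
Then v = -4/3 is a root, so (3·v+4) is a factor; dividing leaves 25·v**2+70·v+48.
The remaining quadratic factors as (5·v+6)(5·v+8).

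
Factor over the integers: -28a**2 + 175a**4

7a**2(5a + 2)(5a - 2)

Pull out the common factor 7a**2; 25a**2 - 4 is a difference of squares.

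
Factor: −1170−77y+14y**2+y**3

Among the possible rational roots, y = 9 is a root, so (y−9) divides it; the quotient is y**2+23y+130.
The remaining quadratic factors as (y+10)(y+13).

(y+10)(y+13)(y−9)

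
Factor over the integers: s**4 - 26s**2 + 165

Substitute u = s**2 to get a quadratic in u, then factor.
s**2 - 15 is irreducible over ℤ (15 is not a perfect square).
s**2 - 11 is irreducible over ℤ (11 is not a perfect square).

(s**2 - 11)(s**2 - 15)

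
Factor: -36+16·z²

Pull out the common factor 4; 4·z²-9 is a difference of squares.

4·(2·z+3)·(2·z-3)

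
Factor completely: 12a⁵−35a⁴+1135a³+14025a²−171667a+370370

(3a−14)(4a−13)(a+11)(a²−6a+185)

Trying the rational-root candidates, a = −11 is a root, so (a+11) is a factor; dividing leaves 12a⁴−167a³+2972a²−18667a+33670.
Then a = 14/3 is a root, so (3a−14) divides it; the quotient is 4a³−37a²+818a−2405.
Continuing, a = 13/4 is a root, so (4a−13) divides it; the quotient is a²−6a+185.
The quadratic a²−6a+185 has discriminant −704 < 0 and is irreducible over ℤ.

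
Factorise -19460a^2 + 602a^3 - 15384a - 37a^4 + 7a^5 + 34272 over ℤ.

Among the possible rational roots, a = -12/7 is a root, giving the factor (7a + 12) and quotient a^4 - 7a^3 + 98a^2 - 2948a + 2856.
Next, a = 1 is a root, so (a - 1) is a factor; dividing leaves a^3 - 6a^2 + 92a - 2856.
Continuing, a = 14 is a root, so (a - 14) is a factor; dividing leaves a^2 + 8a + 204.
The quadratic a^2 + 8a + 204 has discriminant -752 < 0 and is irreducible over ℤ.

(7a + 12)(a - 1)(a - 14)(a^2 + 8a + 204)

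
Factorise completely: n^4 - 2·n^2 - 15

Substitute u = n^2 to get a quadratic in u, then factor.
n^2 - 5 is irreducible over ℤ (5 is not a perfect square).
n^2 + 3 is irreducible over ℤ (always positive, so no real roots).

(n^2 + 3)·(n^2 - 5)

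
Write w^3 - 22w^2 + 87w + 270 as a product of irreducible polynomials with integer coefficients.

By the rational root theorem, w = -2 is a root, giving the factor (w + 2) and quotient w^2 - 24w + 135.
The remaining quadratic factors as (w - 15)(w - 9).

(w + 2)(w - 15)(w - 9)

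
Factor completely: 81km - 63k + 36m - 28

Group as (81km - 63k) + (36m - 28) = 9k(9m - 7) + 4(9m - 7).
Both groups share the factor (9m - 7).

(9k + 4)(9m - 7)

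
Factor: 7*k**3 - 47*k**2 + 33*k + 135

(7*k + 9)*(k - 3)*(k - 5)

Among the possible rational roots, k = 3 is a root, so (k - 3) is a factor; dividing leaves 7*k**2 - 26*k - 45.
The remaining quadratic factors as (7*k + 9)(k - 5).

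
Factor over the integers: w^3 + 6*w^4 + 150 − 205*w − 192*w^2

(2*w − 1)*(3*w + 5)*(w + 5)*(w − 6)

Testing divisors of the constant over divisors of the leading coefficient, w = 6 is a root, so (w − 6) is a factor; dividing leaves 6*w^3 + 37*w^2 + 30*w − 25.
Continuing, w = 1/2 is a root, so (2*w − 1) divides it; the quotient is 3*w^2 + 20*w + 25.
The remaining quadratic factors as (w + 5)(3*w + 5).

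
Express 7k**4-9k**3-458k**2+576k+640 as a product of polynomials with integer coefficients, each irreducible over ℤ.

Among the possible rational roots, k = -5/7 is a root, giving the factor (7k+5) and quotient k**3-2k**2-64k+128.
Then k = 8 is a root, so (k-8) is a factor; dividing leaves k**2+6k-16.
The remaining quadratic factors as (k-2)(k+8).

(7k+5)(k+8)(k-2)(k-8)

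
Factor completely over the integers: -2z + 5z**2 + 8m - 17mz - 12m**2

-(3m + 5z - 2)(4m - z)

Group: -4m(3m + 5z - 2) + z(3m + 5z - 2); both groups contain (3m + 5z - 2).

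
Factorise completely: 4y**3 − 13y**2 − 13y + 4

Trying the rational-root candidates, y = 4 is a root, so (y − 4) divides it; the quotient is 4y**2 + 3y − 1.
The remaining quadratic factors as (y + 1)(4y − 1).

(4y − 1)(y + 1)(y − 4)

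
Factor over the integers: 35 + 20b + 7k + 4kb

(4b + 7)(k + 5)

Group as (4kb + 7k) + (20b + 35) = k(4b + 7) + 5(4b + 7).
Both groups share the factor (4b + 7).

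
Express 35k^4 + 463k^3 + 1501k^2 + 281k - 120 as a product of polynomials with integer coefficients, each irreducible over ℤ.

(5k - 1)(7k + 3)(k + 5)(k + 8)

Among the possible rational roots, k = -5 is a root, so (k + 5) is a factor; dividing leaves 35k^3 + 288k^2 + 61k - 24.
Continuing, k = -8 is a root, giving the factor (k + 8) and quotient 35k^2 + 8k - 3.
The remaining quadratic factors as (5k - 1)(7k + 3).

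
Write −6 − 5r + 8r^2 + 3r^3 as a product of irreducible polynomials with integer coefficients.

Trying the rational-root candidates, r = 1 is a root, so (r − 1) divides it; the quotient is 3r^2 + 11r + 6.
The remaining quadratic factors as (r + 3)(3r + 2).

(3r + 2)(r + 3)(r − 1)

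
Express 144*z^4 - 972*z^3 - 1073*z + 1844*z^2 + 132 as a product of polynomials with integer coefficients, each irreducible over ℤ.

Trying the rational-root candidates, z = 11/6 is a root, so (6*z - 11) is a factor; dividing leaves 24*z^3 - 118*z^2 + 91*z - 12.
Then z = 4 is a root, giving the factor (z - 4) and quotient 24*z^2 - 22*z + 3.
The remaining quadratic factors as (4*z - 3)(6*z - 1).

(4*z - 3)*(6*z - 1)*(6*z - 11)*(z - 4)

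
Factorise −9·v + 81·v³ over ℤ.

Factor out 9·v, leaving 9·v² − 1, which is a difference of two squares.

9·v·(3·v + 1)·(3·v − 1)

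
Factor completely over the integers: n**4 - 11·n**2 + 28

(n + 2)·(n - 2)·(n**2 - 7)

Substitute u = n**2 to get a quadratic in u, then factor.
n**2 - 7 is irreducible over ℤ (7 is not a perfect square).
n**2 - 4 is a difference of squares.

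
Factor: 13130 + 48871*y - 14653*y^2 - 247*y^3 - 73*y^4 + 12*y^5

(3*y - 10)*(4*y + 1)*(y - 13)*(y^2 + 10*y + 101)

Testing divisors of the constant over divisors of the leading coefficient, y = 10/3 is a root, so (3*y - 10) divides it; the quotient is 4*y^4 - 11*y^3 - 119*y^2 - 5281*y - 1313.
Continuing, y = 13 is a root, giving the factor (y - 13) and quotient 4*y^3 + 41*y^2 + 414*y + 101.
Next, y = -1/4 is a root, giving the factor (4*y + 1) and quotient y^2 + 10*y + 101.
The quadratic y^2 + 10*y + 101 has discriminant -304 < 0 and is irreducible over ℤ.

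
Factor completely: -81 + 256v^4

Write as (16v^2)² − (9)², then factor 16v^2 - 9 once more.

(4v + 3)(4v - 3)(16v^2 + 9)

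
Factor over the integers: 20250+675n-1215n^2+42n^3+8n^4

(2n-15)(4n+15)(n+15)(n-6)

By the rational root theorem, n = -15 is a root, so (n+15) divides it; the quotient is 8n^3-78n^2-45n+1350.
Then n = -15/4 is a root, so (4n+15) is a factor; dividing leaves 2n^2-27n+90.
The remaining quadratic factors as (n-6)(2n-15).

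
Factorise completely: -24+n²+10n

Two integers with product -24 and sum 10 are 12 and -2.

(n+12)(n-2)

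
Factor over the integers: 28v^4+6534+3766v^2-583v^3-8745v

Trying the rational-root candidates, v = 6 is a root, so (v-6) divides it; the quotient is 28v^3-415v^2+1276v-1089.
Next, v = 9/4 is a root, so (4v-9) is a factor; dividing leaves 7v^2-88v+121.
The remaining quadratic factors as (v-11)(7v-11).

(4v-9)(7v-11)(v-11)(v-6)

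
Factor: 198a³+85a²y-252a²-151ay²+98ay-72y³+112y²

Group: 11a(18a²-7ay-8y²) + (9y-14)(18a²-7ay-8y²); both groups contain (18a²-7ay-8y²), so (11a+9y-14) is a factor with cofactor 18a²-7ay-8y².
The cofactor groups again: 18a²-7ay-8y² = 2a(9a-8y) + y(9a-8y); both groups contain (9a-8y), giving (2a+y)(9a-8y).

(11a+9y-14)(2a+y)(9a-8y)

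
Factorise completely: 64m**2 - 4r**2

4(4m + r)(4m - r)

Factor out 4, leaving 16m**2 - r**2, which is a difference of two squares.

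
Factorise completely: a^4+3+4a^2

(a^2+1)(a^2+3)

Substitute u = a^2 to get a quadratic in u, then factor.
a^2+3 is irreducible over ℤ (always positive, so no real roots).
a^2+1 is irreducible over ℤ (sum of squares).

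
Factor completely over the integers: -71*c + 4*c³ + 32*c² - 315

(2*c + 5)*(2*c - 7)*(c + 9)

By the rational root theorem, c = -9 is a root, giving the factor (c + 9) and quotient 4*c² - 4*c - 35.
The remaining quadratic factors as (2*c + 5)(2*c - 7).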